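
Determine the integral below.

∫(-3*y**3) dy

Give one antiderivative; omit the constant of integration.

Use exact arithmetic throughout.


Answer: -3*y**4/4.


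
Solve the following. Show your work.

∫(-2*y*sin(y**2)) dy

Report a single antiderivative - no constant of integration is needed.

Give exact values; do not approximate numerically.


Step 1. Substitute u = y**2, turning ∫(-2*y*sin(y**2)) dy into ∫(-sin(u)) du: now ∫(-sin(u)) du.
Step 2. Evaluate the standard form: now cos(u).
Step 3. Substitute back u = y**2: now cos(y**2).
Answer: cos(y**2).


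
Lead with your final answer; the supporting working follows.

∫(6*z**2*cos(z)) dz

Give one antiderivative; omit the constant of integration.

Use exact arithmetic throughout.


The answer is 6*z**2*sin(z) + 12*z*cos(z) - 12*sin(z).
Step 1. Integrate ∫(6*z**2*cos(z)) dz by parts with u = z**2, dv = (6*cos(z)) dz, so v = 6*sin(z): now 6*z**2*sin(z) + ∫(-12*z*sin(z)) dz.
Step 2. Integrate ∫(-12*z*sin(z)) dz by parts with u = z, dv = (-12*sin(z)) dz, so v = 12*cos(z): now 6*z**2*sin(z) + 12*z*cos(z) + ∫(-12*cos(z)) dz.
Step 3. Evaluate the standard form: now 6*z**2*sin(z) + 12*z*cos(z) - 12*sin(z).
Answer: 6*z**2*sin(z) + 12*z*cos(z) - 12*sin(z).


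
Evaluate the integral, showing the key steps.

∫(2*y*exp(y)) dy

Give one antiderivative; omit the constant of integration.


Step 1. Integrate ∫(2*y*exp(y)) dy by parts with u = y, dv = (2*exp(y)) dy, so v = 2*exp(y): now 2*y*exp(y) + ∫(-2*exp(y)) dy.
Step 2. Evaluate the standard form: now 2*y*exp(y) - 2*exp(y).
Answer: 2*y*exp(y) - 2*exp(y).


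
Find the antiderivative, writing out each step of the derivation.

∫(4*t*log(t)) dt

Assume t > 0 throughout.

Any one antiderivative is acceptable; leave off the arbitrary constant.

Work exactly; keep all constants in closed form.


Step 1. Integrate ∫(4*t*log(t)) dt by parts with u = log(t), dv = (4*t) dt, so v = 2*t**2 [assuming t > 0]: now 2*t**2*log(t) + ∫(-2*t) dt.
Step 2. Evaluate the standard form: now 2*t**2*log(t) - t**2.
Answer: 2*t**2*log(t) - t**2.


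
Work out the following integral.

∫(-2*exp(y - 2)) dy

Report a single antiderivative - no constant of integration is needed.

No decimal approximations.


Answer: -2*exp(y - 2).


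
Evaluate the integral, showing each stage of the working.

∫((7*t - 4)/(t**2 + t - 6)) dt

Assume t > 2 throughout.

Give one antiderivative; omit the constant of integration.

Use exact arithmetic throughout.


Step 1. Decompose ∫((7*t - 4)/(t**2 + t - 6)) dt by partial fractions, (7*t - 4)/(t**2 + t - 6) = 5/(t + 3) + 2/(t - 2): now ∫(2/(t - 2)) dt + ∫(5/(t + 3)) dt.
Step 2. Evaluate the standard form [assuming t > 2]: now 2*log(t - 2) + ∫(5/(t + 3)) dt.
Step 3. Evaluate the standard form [assuming t > -3]: now 2*log(t - 2) + 5*log(t + 3).
Answer: 2*log(t - 2) + 5*log(t + 3).


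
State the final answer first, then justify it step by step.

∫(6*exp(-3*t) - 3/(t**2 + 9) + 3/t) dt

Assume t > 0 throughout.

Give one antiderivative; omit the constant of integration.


The answer is 3*log(t) - atan(t/3) - 2*exp(-3*t).
Step 1. Rewrite: now ∫(3/t) dt + ∫(-3/(t**2 + 9)) dt + ∫(6*exp(-3*t)) dt.
Step 2. Evaluate the standard form: now -atan(t/3) + ∫(3/t) dt + ∫(6*exp(-3*t)) dt.
Step 3. Evaluate the standard form [assuming t > 0]: now 3*log(t) - atan(t/3) + ∫(6*exp(-3*t)) dt.
Step 4. Evaluate the standard form: now 3*log(t) - atan(t/3) - 2*exp(-3*t).
Answer: 3*log(t) - atan(t/3) - 2*exp(-3*t).


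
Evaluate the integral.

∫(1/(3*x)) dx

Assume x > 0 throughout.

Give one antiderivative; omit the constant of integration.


Answer: log(x)/3.


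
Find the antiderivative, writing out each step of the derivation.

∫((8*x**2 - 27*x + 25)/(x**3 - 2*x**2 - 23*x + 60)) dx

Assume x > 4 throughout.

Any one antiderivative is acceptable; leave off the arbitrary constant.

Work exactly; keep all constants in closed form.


Step 1. Decompose ∫((8*x**2 - 27*x + 25)/(x**3 - 2*x**2 - 23*x + 60)) dx by partial fractions, (8*x**2 - 27*x + 25)/(x**3 - 2*x**2 - 23*x + 60) = 5/(x + 5) - 2/(x - 3) + 5/(x - 4): now ∫(5/(x - 4)) dx + ∫(-2/(x - 3)) dx + ∫(5/(x + 5)) dx.
Step 2. Evaluate the standard form [assuming x > -5]: now 5*log(x + 5) + ∫(5/(x - 4)) dx + ∫(-2/(x - 3)) dx.
Step 3. Evaluate the standard form [assuming x > 3]: now -2*log(x - 3) + 5*log(x + 5) + ∫(5/(x - 4)) dx.
Step 4. Evaluate the standard form [assuming x > 4]: now 5*log(x - 4) - 2*log(x - 3) + 5*log(x + 5).
Answer: 5*log(x - 4) - 2*log(x - 3) + 5*log(x + 5).


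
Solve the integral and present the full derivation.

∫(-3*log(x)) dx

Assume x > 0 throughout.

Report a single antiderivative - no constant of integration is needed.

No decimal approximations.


Step 1. Integrate ∫(-3*log(x)) dx by parts with u = log(x), dv = (-3) dx, so v = -3*x [assuming x > 0]: now -3*x*log(x) + ∫(3) dx.
Step 2. Evaluate the standard form: now -3*x*log(x) + 3*x.
Answer: -3*x*log(x) + 3*x.


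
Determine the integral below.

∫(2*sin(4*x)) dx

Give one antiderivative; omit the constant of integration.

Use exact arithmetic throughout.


Answer: -cos(4*x)/2.


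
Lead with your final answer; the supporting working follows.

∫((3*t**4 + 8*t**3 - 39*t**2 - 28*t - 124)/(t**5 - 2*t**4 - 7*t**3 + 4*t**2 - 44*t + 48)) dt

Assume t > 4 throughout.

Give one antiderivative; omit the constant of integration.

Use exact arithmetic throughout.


The answer is log(t - 4) + 3*log(t - 1) - log(t + 3) + 2*atan(t/2).
Step 1. Decompose ∫((3*t**4 + 8*t**3 - 39*t**2 - 28*t - 124)/(t**5 - 2*t**4 - 7*t**3 + 4*t**2 - 44*t + 48)) dt by partial fractions, (3*t**4 + 8*t**3 - 39*t**2 - 28*t - 124)/(t**5 - 2*t**4 - 7*t**3 + 4*t**2 - 44*t + 48) = 4/(t**2 + 4) - 1/(t + 3) + 3/(t - 1) + 1/(t - 4): now ∫(1/(t - 4)) dt + ∫(3/(t - 1)) dt + ∫(-1/(t + 3)) dt + ∫(4/(t**2 + 4)) dt.
Step 2. Evaluate the standard form [assuming t > 1]: now 3*log(t - 1) + ∫(1/(t - 4)) dt + ∫(-1/(t + 3)) dt + ∫(4/(t**2 + 4)) dt.
Step 3. Evaluate the standard form [assuming t > 4]: now log(t - 4) + 3*log(t - 1) + ∫(-1/(t + 3)) dt + ∫(4/(t**2 + 4)) dt.
Step 4. Evaluate the standard form [assuming t > -3]: now log(t - 4) + 3*log(t - 1) - log(t + 3) + ∫(4/(t**2 + 4)) dt.
Step 5. Evaluate the standard form: now log(t - 4) + 3*log(t - 1) - log(t + 3) + 2*atan(t/2).
Answer: log(t - 4) + 3*log(t - 1) - log(t + 3) + 2*atan(t/2).


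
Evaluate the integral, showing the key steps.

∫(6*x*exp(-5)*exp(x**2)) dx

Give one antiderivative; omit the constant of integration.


Step 1. Substitute u = x**2 - 5, turning ∫(6*x*exp(-5)*exp(x**2)) dx into ∫(3*exp(u)) du: now ∫(3*exp(u)) du.
Step 2. Evaluate the standard form: now 3*exp(u).
Step 3. Substitute back u = x**2 - 5: now 3*exp(x**2 - 5).
Answer: 3*exp(x**2 - 5).


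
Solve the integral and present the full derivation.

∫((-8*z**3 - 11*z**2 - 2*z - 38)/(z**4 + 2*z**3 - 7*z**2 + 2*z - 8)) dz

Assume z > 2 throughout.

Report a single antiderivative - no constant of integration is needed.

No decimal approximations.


Step 1. Decompose ∫((-8*z**3 - 11*z**2 - 2*z - 38)/(z**4 + 2*z**3 - 7*z**2 + 2*z - 8)) dz by partial fractions, (-8*z**3 - 11*z**2 - 2*z - 38)/(z**4 + 2*z**3 - 7*z**2 + 2*z - 8) = 3/(z**2 + 1) - 3/(z + 4) - 5/(z - 2): now ∫(-5/(z - 2)) dz + ∫(-3/(z + 4)) dz + ∫(3/(z**2 + 1)) dz.
Step 2. Evaluate the standard form [assuming z > 2]: now -5*log(z - 2) + ∫(-3/(z + 4)) dz + ∫(3/(z**2 + 1)) dz.
Step 3. Evaluate the standard form [assuming z > -4]: now -5*log(z - 2) - 3*log(z + 4) + ∫(3/(z**2 + 1)) dz.
Step 4. Evaluate the standard form: now -5*log(z - 2) - 3*log(z + 4) + 3*atan(z).
Answer: -5*log(z - 2) - 3*log(z + 4) + 3*atan(z).


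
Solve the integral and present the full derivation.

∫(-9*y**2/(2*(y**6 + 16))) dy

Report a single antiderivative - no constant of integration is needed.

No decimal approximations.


Step 1. Substitute u = y**3, turning ∫(-9*y**2/(2*(y**6 + 16))) dy into ∫(-3/(2*(u**2 + 16))) du: now ∫(-3/(2*(u**2 + 16))) du.
Step 2. Evaluate the standard form: now -3*atan(u/4)/8.
Step 3. Substitute back u = y**3: now -3*atan(y**3/4)/8.
Answer: -3*atan(y**3/4)/8.


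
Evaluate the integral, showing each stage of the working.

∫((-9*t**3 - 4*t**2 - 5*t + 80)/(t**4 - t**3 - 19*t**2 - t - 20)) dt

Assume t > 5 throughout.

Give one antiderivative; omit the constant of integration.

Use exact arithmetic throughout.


Step 1. Decompose ∫((-9*t**3 - 4*t**2 - 5*t + 80)/(t**4 - t**3 - 19*t**2 - t - 20)) dt by partial fractions, (-9*t**3 - 4*t**2 - 5*t + 80)/(t**4 - t**3 - 19*t**2 - t - 20) = -4/(t**2 + 1) - 4/(t + 4) - 5/(t - 5): now ∫(-5/(t - 5)) dt + ∫(-4/(t + 4)) dt + ∫(-4/(t**2 + 1)) dt.
Step 2. Evaluate the standard form [assuming t > -4]: now -4*log(t + 4) + ∫(-5/(t - 5)) dt + ∫(-4/(t**2 + 1)) dt.
Step 3. Evaluate the standard form [assuming t > 5]: now -5*log(t - 5) - 4*log(t + 4) + ∫(-4/(t**2 + 1)) dt.
Step 4. Evaluate the standard form: now -5*log(t - 5) - 4*log(t + 4) - 4*atan(t).
Answer: -5*log(t - 5) - 4*log(t + 4) - 4*atan(t).


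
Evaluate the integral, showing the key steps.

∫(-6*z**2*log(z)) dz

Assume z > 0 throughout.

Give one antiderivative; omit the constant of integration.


Step 1. Integrate ∫(-6*z**2*log(z)) dz by parts with u = log(z), dv = (-6*z**2) dz, so v = -2*z**3 [assuming z > 0]: now -2*z**3*log(z) + ∫(2*z**2) dz.
Step 2. Evaluate the standard form: now -2*z**3*log(z) + 2*z**3/3.
Answer: -2*z**3*log(z) + 2*z**3/3.


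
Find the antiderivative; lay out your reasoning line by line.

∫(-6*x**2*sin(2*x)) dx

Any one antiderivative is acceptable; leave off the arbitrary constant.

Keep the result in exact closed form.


Step 1. Integrate ∫(-6*x**2*sin(2*x)) dx by parts with u = x**2, dv = (-6*sin(2*x)) dx, so v = 3*cos(2*x): now 3*x**2*cos(2*x) + ∫(-6*x*cos(2*x)) dx.
Step 2. Integrate ∫(-6*x*cos(2*x)) dx by parts with u = x, dv = (-6*cos(2*x)) dx, so v = -3*sin(2*x): now 3*x**2*cos(2*x) - 3*x*sin(2*x) + ∫(3*sin(2*x)) dx.
Step 3. Evaluate the standard form: now 3*x**2*cos(2*x) - 3*x*sin(2*x) - 3*cos(2*x)/2.
Answer: 3*x**2*cos(2*x) - 3*x*sin(2*x) - 3*cos(2*x)/2.


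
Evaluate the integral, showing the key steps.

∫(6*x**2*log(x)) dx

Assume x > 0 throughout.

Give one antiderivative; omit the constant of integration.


Step 1. Integrate ∫(6*x**2*log(x)) dx by parts with u = log(x), dv = (6*x**2) dx, so v = 2*x**3 [assuming x > 0]: now 2*x**3*log(x) + ∫(-2*x**2) dx.
Step 2. Evaluate the standard form: now 2*x**3*log(x) - 2*x**3/3.
Answer: 2*x**3*log(x) - 2*x**3/3.


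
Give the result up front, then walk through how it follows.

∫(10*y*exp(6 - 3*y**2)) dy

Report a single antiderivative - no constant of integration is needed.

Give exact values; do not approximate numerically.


The answer is -5*exp(6 - 3*y**2)/3.
Step 1. Substitute u = y**2 - 2, turning ∫(10*y*exp(6 - 3*y**2)) dy into ∫(5*exp(-3*u)) du: now ∫(5*exp(-3*u)) du.
Step 2. Evaluate the standard form: now -5*exp(-3*u)/3.
Step 3. Substitute back u = y**2 - 2: now -5*exp(6 - 3*y**2)/3.
Answer: -5*exp(6 - 3*y**2)/3.


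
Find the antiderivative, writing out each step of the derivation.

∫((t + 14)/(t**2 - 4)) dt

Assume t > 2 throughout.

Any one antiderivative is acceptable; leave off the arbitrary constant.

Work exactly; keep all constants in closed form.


Step 1. Decompose ∫((t + 14)/(t**2 - 4)) dt by partial fractions, (t + 14)/(t**2 - 4) = -3/(t + 2) + 4/(t - 2): now ∫(4/(t - 2)) dt + ∫(-3/(t + 2)) dt.
Step 2. Evaluate the standard form [assuming t > 2]: now 4*log(t - 2) + ∫(-3/(t + 2)) dt.
Step 3. Evaluate the standard form [assuming t > -2]: now 4*log(t - 2) - 3*log(t + 2).
Answer: 4*log(t - 2) - 3*log(t + 2).


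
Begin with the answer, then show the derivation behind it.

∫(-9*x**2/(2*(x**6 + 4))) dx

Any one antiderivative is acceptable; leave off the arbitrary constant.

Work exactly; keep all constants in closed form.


The answer is -3*atan(x**3/2)/4.
Step 1. Substitute u = x**3, turning ∫(-9*x**2/(2*(x**6 + 4))) dx into ∫(-3/(2*(u**2 + 4))) du: now ∫(-3/(2*(u**2 + 4))) du.
Step 2. Evaluate the standard form: now -3*atan(u/2)/4.
Step 3. Substitute back u = x**3: now -3*atan(x**3/2)/4.
Answer: -3*atan(x**3/2)/4.


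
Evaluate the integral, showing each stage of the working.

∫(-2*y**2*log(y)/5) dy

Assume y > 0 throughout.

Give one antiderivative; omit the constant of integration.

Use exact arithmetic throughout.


Step 1. Integrate ∫(-2*y**2*log(y)/5) dy by parts with u = log(y), dv = (-2*y**2/5) dy, so v = -2*y**3/15 [assuming y > 0]: now -2*y**3*log(y)/15 + ∫(2*y**2/15) dy.
Step 2. Evaluate the standard form: now -2*y**3*log(y)/15 + 2*y**3/45.
Answer: -2*y**3*log(y)/15 + 2*y**3/45.


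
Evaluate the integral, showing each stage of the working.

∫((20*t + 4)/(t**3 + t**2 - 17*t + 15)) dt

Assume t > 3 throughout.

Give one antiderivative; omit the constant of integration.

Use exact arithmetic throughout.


Step 1. Decompose ∫((20*t + 4)/(t**3 + t**2 - 17*t + 15)) dt by partial fractions, (20*t + 4)/(t**3 + t**2 - 17*t + 15) = -2/(t + 5) - 2/(t - 1) + 4/(t - 3): now ∫(4/(t - 3)) dt + ∫(-2/(t - 1)) dt + ∫(-2/(t + 5)) dt.
Step 2. Evaluate the standard form [assuming t > -5]: now -2*log(t + 5) + ∫(4/(t - 3)) dt + ∫(-2/(t - 1)) dt.
Step 3. Evaluate the standard form [assuming t > 3]: now 4*log(t - 3) - 2*log(t + 5) + ∫(-2/(t - 1)) dt.
Step 4. Evaluate the standard form [assuming t > 1]: now 4*log(t - 3) - 2*log(t - 1) - 2*log(t + 5).
Answer: 4*log(t - 3) - 2*log(t - 1) - 2*log(t + 5).


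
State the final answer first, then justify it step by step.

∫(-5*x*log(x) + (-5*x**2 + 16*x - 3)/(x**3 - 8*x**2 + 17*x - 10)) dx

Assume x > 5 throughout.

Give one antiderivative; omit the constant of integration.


The answer is -5*x**2*log(x)/2 + 5*x**2/4 - 4*log(x - 5) - 3*log(x - 2) + 2*log(x - 1).
Step 1. Rewrite: now ∫(-5*x*log(x)) dx + ∫((-5*x**2 + 16*x - 3)/(x**3 - 8*x**2 + 17*x - 10)) dx.
Step 2. Integrate ∫(-5*x*log(x)) dx by parts with u = log(x), dv = (-5*x) dx, so v = -5*x**2/2 [assuming x > 0]: now -5*x**2*log(x)/2 + ∫(5*x/2) dx + ∫((-5*x**2 + 16*x - 3)/(x**3 - 8*x**2 + 17*x - 10)) dx.
Step 3. Evaluate the standard form: now -5*x**2*log(x)/2 + 5*x**2/4 + ∫((-5*x**2 + 16*x - 3)/(x**3 - 8*x**2 + 17*x - 10)) dx.
Step 4. Decompose ∫((-5*x**2 + 16*x - 3)/(x**3 - 8*x**2 + 17*x - 10)) dx by partial fractions, (-5*x**2 + 16*x - 3)/(x**3 - 8*x**2 + 17*x - 10) = 2/(x - 1) - 3/(x - 2) - 4/(x - 5): now -5*x**2*log(x)/2 + 5*x**2/4 + ∫(-4/(x - 5)) dx + ∫(-3/(x - 2)) dx + ∫(2/(x - 1)) dx.
Step 5. Evaluate the standard form [assuming x > 5]: now -5*x**2*log(x)/2 + 5*x**2/4 - 4*log(x - 5) + ∫(-3/(x - 2)) dx + ∫(2/(x - 1)) dx.
Step 6. Evaluate the standard form [assuming x > 2]: now -5*x**2*log(x)/2 + 5*x**2/4 - 4*log(x - 5) - 3*log(x - 2) + ∫(2/(x - 1)) dx.
Step 7. Evaluate the standard form [assuming x > 1]: now -5*x**2*log(x)/2 + 5*x**2/4 - 4*log(x - 5) - 3*log(x - 2) + 2*log(x - 1).
Answer: -5*x**2*log(x)/2 + 5*x**2/4 - 4*log(x - 5) - 3*log(x - 2) + 2*log(x - 1).


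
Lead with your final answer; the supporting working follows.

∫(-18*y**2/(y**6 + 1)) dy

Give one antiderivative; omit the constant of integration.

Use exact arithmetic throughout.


The answer is -6*atan(y**3).
Step 1. Substitute u = y**3, turning ∫(-18*y**2/(y**6 + 1)) dy into ∫(-6/(u**2 + 1)) du: now ∫(-6/(u**2 + 1)) du.
Step 2. Evaluate the standard form: now -6*atan(u).
Step 3. Substitute back u = y**3: now -6*atan(y**3).
Answer: -6*atan(y**3).


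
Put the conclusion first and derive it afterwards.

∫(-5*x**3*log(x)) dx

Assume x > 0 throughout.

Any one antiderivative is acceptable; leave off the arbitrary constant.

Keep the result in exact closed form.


The answer is -5*x**4*log(x)/4 + 5*x**4/16.
Step 1. Integrate ∫(-5*x**3*log(x)) dx by parts with u = log(x), dv = (-5*x**3) dx, so v = -5*x**4/4 [assuming x > 0]: now -5*x**4*log(x)/4 + ∫(5*x**3/4) dx.
Step 2. Evaluate the standard form: now -5*x**4*log(x)/4 + 5*x**4/16.
Answer: -5*x**4*log(x)/4 + 5*x**4/16.


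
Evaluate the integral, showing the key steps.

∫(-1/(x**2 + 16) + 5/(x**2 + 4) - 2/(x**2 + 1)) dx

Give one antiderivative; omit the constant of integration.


Step 1. Rewrite: now ∫(-2/(x**2 + 1)) dx + ∫(5/(x**2 + 4)) dx + ∫(-1/(x**2 + 16)) dx.
Step 2. Evaluate the standard form: now -atan(x/4)/4 + ∫(-2/(x**2 + 1)) dx + ∫(5/(x**2 + 4)) dx.
Step 3. Evaluate the standard form: now -atan(x/4)/4 - 2*atan(x) + ∫(5/(x**2 + 4)) dx.
Step 4. Evaluate the standard form: now -atan(x/4)/4 + 5*atan(x/2)/2 - 2*atan(x).
Answer: -atan(x/4)/4 + 5*atan(x/2)/2 - 2*atan(x).


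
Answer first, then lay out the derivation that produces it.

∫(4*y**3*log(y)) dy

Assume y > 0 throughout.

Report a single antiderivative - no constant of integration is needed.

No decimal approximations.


The answer is y**4*log(y) - y**4/4.
Step 1. Integrate ∫(4*y**3*log(y)) dy by parts with u = log(y), dv = (4*y**3) dy, so v = y**4 [assuming y > 0]: now y**4*log(y) + ∫(-y**3) dy.
Step 2. Evaluate the standard form: now y**4*log(y) - y**4/4.
Answer: y**4*log(y) - y**4/4.


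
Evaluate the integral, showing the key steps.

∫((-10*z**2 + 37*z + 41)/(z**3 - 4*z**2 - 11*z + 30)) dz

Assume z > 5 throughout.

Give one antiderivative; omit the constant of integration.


Step 1. Decompose ∫((-10*z**2 + 37*z + 41)/(z**3 - 4*z**2 - 11*z + 30)) dz by partial fractions, (-10*z**2 + 37*z + 41)/(z**3 - 4*z**2 - 11*z + 30) = -4/(z + 3) - 5/(z - 2) - 1/(z - 5): now ∫(-1/(z - 5)) dz + ∫(-5/(z - 2)) dz + ∫(-4/(z + 3)) dz.
Step 2. Evaluate the standard form [assuming z > 5]: now -log(z - 5) + ∫(-5/(z - 2)) dz + ∫(-4/(z + 3)) dz.
Step 3. Evaluate the standard form [assuming z > -3]: now -log(z - 5) - 4*log(z + 3) + ∫(-5/(z - 2)) dz.
Step 4. Evaluate the standard form [assuming z > 2]: now -log(z - 5) - 5*log(z - 2) - 4*log(z + 3).
Answer: -log(z - 5) - 5*log(z - 2) - 4*log(z + 3).


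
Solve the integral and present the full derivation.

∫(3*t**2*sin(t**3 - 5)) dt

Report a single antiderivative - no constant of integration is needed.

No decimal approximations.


Step 1. Substitute u = t**3 - 5, turning ∫(3*t**2*sin(t**3 - 5)) dt into ∫(sin(u)) du: now ∫(sin(u)) du.
Step 2. Evaluate the standard form: now -cos(u).
Step 3. Substitute back u = t**3 - 5: now -cos(t**3 - 5).
Answer: -cos(t**3 - 5).


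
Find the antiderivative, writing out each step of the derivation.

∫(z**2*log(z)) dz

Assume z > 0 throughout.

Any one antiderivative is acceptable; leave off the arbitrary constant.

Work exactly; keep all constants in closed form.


Step 1. Integrate ∫(z**2*log(z)) dz by parts with u = log(z), dv = (z**2) dz, so v = z**3/3 [assuming z > 0]: now z**3*log(z)/3 + ∫(-z**2/3) dz.
Step 2. Evaluate the standard form: now z**3*log(z)/3 - z**3/9.
Answer: z**3*log(z)/3 - z**3/9.


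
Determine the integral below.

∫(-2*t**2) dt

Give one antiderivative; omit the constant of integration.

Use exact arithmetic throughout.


Answer: -2*t**3/3.


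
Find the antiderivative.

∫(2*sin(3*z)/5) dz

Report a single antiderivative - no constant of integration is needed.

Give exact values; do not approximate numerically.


Answer: -2*cos(3*z)/15.


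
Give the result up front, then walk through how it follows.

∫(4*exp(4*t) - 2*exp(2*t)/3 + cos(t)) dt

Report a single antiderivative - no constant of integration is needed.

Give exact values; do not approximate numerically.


The answer is exp(4*t) - exp(2*t)/3 + sin(t).
Step 1. Rewrite: now ∫(-2*exp(2*t)/3) dt + ∫(4*exp(4*t)) dt + ∫(cos(t)) dt.
Step 2. Evaluate the standard form: now exp(4*t) + ∫(-2*exp(2*t)/3) dt + ∫(cos(t)) dt.
Step 3. Evaluate the standard form: now exp(4*t) - exp(2*t)/3 + ∫(cos(t)) dt.
Step 4. Evaluate the standard form: now exp(4*t) - exp(2*t)/3 + sin(t).
Answer: exp(4*t) - exp(2*t)/3 + sin(t).


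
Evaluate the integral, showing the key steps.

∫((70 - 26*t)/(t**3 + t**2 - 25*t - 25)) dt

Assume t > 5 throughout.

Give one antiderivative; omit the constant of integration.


Step 1. Decompose ∫((70 - 26*t)/(t**3 + t**2 - 25*t - 25)) dt by partial fractions, (70 - 26*t)/(t**3 + t**2 - 25*t - 25) = 5/(t + 5) - 4/(t + 1) - 1/(t - 5): now ∫(-1/(t - 5)) dt + ∫(-4/(t + 1)) dt + ∫(5/(t + 5)) dt.
Step 2. Evaluate the standard form [assuming t > -5]: now 5*log(t + 5) + ∫(-1/(t - 5)) dt + ∫(-4/(t + 1)) dt.
Step 3. Evaluate the standard form [assuming t > 5]: now -log(t - 5) + 5*log(t + 5) + ∫(-4/(t + 1)) dt.
Step 4. Evaluate the standard form [assuming t > -1]: now -log(t - 5) - 4*log(t + 1) + 5*log(t + 5).
Answer: -log(t - 5) - 4*log(t + 1) + 5*log(t + 5).


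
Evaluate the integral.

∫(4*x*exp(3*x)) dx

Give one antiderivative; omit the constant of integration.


Answer: 4*x*exp(3*x)/3 - 4*exp(3*x)/9.


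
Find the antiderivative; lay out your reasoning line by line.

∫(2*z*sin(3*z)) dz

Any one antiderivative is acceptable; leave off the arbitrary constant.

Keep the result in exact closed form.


Step 1. Integrate ∫(2*z*sin(3*z)) dz by parts with u = z, dv = (2*sin(3*z)) dz, so v = -2*cos(3*z)/3: now -2*z*cos(3*z)/3 + ∫(2*cos(3*z)/3) dz.
Step 2. Evaluate the standard form: now -2*z*cos(3*z)/3 + 2*sin(3*z)/9.
Answer: -2*z*cos(3*z)/3 + 2*sin(3*z)/9.


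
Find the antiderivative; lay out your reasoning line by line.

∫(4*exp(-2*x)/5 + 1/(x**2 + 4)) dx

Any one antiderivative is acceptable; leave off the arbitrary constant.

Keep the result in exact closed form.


Step 1. Rewrite: now ∫(1/(x**2 + 4)) dx + ∫(4*exp(-2*x)/5) dx.
Step 2. Evaluate the standard form: now atan(x/2)/2 + ∫(4*exp(-2*x)/5) dx.
Step 3. Evaluate the standard form: now atan(x/2)/2 - 2*exp(-2*x)/5.
Answer: atan(x/2)/2 - 2*exp(-2*x)/5.


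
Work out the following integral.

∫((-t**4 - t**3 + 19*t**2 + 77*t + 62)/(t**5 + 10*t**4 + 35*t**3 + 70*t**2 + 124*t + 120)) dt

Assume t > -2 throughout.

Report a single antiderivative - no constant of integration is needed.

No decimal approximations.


Answer: -log(t + 2) + 2*log(t + 3) - 2*log(t + 5) + 3*atan(t/2)/2.


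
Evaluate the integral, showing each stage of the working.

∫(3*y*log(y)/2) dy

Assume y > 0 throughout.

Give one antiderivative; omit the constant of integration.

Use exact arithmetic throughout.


Step 1. Integrate ∫(3*y*log(y)/2) dy by parts with u = log(y), dv = (3*y/2) dy, so v = 3*y**2/4 [assuming y > 0]: now 3*y**2*log(y)/4 + ∫(-3*y/4) dy.
Step 2. Evaluate the standard form: now 3*y**2*log(y)/4 - 3*y**2/8.
Answer: 3*y**2*log(y)/4 - 3*y**2/8.


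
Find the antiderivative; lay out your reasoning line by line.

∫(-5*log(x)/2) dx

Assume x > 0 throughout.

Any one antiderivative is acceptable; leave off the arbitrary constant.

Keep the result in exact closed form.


Step 1. Integrate ∫(-5*log(x)/2) dx by parts with u = log(x), dv = (-5/2) dx, so v = -5*x/2 [assuming x > 0]: now -5*x*log(x)/2 + ∫(5/2) dx.
Step 2. Evaluate the standard form: now -5*x*log(x)/2 + 5*x/2.
Answer: -5*x*log(x)/2 + 5*x/2.


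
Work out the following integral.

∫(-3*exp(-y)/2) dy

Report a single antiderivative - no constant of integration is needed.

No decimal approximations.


Answer: 3*exp(-y)/2.


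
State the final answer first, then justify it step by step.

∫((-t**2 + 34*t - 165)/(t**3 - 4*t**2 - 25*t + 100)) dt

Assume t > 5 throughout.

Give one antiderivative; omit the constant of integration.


The answer is -2*log(t - 5) + 5*log(t - 4) - 4*log(t + 5).
Step 1. Decompose ∫((-t**2 + 34*t - 165)/(t**3 - 4*t**2 - 25*t + 100)) dt by partial fractions, (-t**2 + 34*t - 165)/(t**3 - 4*t**2 - 25*t + 100) = -4/(t + 5) + 5/(t - 4) - 2/(t - 5): now ∫(-2/(t - 5)) dt + ∫(5/(t - 4)) dt + ∫(-4/(t + 5)) dt.
Step 2. Evaluate the standard form [assuming t > 4]: now 5*log(t - 4) + ∫(-2/(t - 5)) dt + ∫(-4/(t + 5)) dt.
Step 3. Evaluate the standard form [assuming t > 5]: now -2*log(t - 5) + 5*log(t - 4) + ∫(-4/(t + 5)) dt.
Step 4. Evaluate the standard form [assuming t > -5]: now -2*log(t - 5) + 5*log(t - 4) - 4*log(t + 5).
Answer: -2*log(t - 5) + 5*log(t - 4) - 4*log(t + 5).


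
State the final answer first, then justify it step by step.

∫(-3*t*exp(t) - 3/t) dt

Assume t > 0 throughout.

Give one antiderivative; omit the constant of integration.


The answer is -3*t*exp(t) + 3*exp(t) - 3*log(t).
Step 1. Rewrite: now ∫(-3/t) dt + ∫(-3*t*exp(t)) dt.
Step 2. Evaluate the standard form [assuming t > 0]: now -3*log(t) + ∫(-3*t*exp(t)) dt.
Step 3. Integrate ∫(-3*t*exp(t)) dt by parts with u = t, dv = (-3*exp(t)) dt, so v = -3*exp(t): now -3*t*exp(t) - 3*log(t) + ∫(3*exp(t)) dt.
Step 4. Evaluate the standard form: now -3*t*exp(t) + 3*exp(t) - 3*log(t).
Answer: -3*t*exp(t) + 3*exp(t) - 3*log(t).


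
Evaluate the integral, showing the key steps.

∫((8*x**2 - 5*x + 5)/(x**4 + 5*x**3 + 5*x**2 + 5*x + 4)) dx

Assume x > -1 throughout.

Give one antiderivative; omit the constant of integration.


Step 1. Decompose ∫((8*x**2 - 5*x + 5)/(x**4 + 5*x**3 + 5*x**2 + 5*x + 4)) dx by partial fractions, (8*x**2 - 5*x + 5)/(x**4 + 5*x**3 + 5*x**2 + 5*x + 4) = -1/(x**2 + 1) - 3/(x + 4) + 3/(x + 1): now ∫(3/(x + 1)) dx + ∫(-3/(x + 4)) dx + ∫(-1/(x**2 + 1)) dx.
Step 2. Evaluate the standard form [assuming x > -1]: now 3*log(x + 1) + ∫(-3/(x + 4)) dx + ∫(-1/(x**2 + 1)) dx.
Step 3. Evaluate the standard form [assuming x > -4]: now 3*log(x + 1) - 3*log(x + 4) + ∫(-1/(x**2 + 1)) dx.
Step 4. Evaluate the standard form: now 3*log(x + 1) - 3*log(x + 4) - atan(x).
Answer: 3*log(x + 1) - 3*log(x + 4) - atan(x).


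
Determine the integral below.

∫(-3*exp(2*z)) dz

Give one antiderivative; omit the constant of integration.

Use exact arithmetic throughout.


Answer: -3*exp(2*z)/2.


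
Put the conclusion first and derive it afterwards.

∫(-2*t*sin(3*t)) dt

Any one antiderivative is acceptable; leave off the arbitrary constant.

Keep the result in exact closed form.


The answer is 2*t*cos(3*t)/3 - 2*sin(3*t)/9.
Step 1. Integrate ∫(-2*t*sin(3*t)) dt by parts with u = t, dv = (-2*sin(3*t)) dt, so v = 2*cos(3*t)/3: now 2*t*cos(3*t)/3 + ∫(-2*cos(3*t)/3) dt.
Step 2. Evaluate the standard form: now 2*t*cos(3*t)/3 - 2*sin(3*t)/9.
Answer: 2*t*cos(3*t)/3 - 2*sin(3*t)/9.


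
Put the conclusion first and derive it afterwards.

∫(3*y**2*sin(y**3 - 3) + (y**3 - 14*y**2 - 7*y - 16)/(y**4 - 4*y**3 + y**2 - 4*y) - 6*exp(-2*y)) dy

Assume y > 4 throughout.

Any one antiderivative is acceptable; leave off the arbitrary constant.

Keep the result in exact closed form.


The answer is 4*log(y) - 3*log(y - 4) - cos(y**3 - 3) + 2*atan(y) + 3*exp(-2*y).
Step 1. Rewrite: now ∫(3*y**2*sin(y**3 - 3)) dy + ∫((y**3 - 14*y**2 - 7*y - 16)/(y**4 - 4*y**3 + y**2 - 4*y)) dy + ∫(-6*exp(-2*y)) dy.
Step 2. Decompose ∫((y**3 - 14*y**2 - 7*y - 16)/(y**4 - 4*y**3 + y**2 - 4*y)) dy by partial fractions, (y**3 - 14*y**2 - 7*y - 16)/(y**4 - 4*y**3 + y**2 - 4*y) = 2/(y**2 + 1) - 3/(y - 4) + 4/y: now ∫(4/y) dy + ∫(3*y**2*sin(y**3 - 3)) dy + ∫(-3/(y - 4)) dy + ∫(2/(y**2 + 1)) dy + ∫(-6*exp(-2*y)) dy.
Step 3. Evaluate the standard form [assuming y > 4]: now -3*log(y - 4) + ∫(4/y) dy + ∫(3*y**2*sin(y**3 - 3)) dy + ∫(2/(y**2 + 1)) dy + ∫(-6*exp(-2*y)) dy.
Step 4. Evaluate the standard form [assuming y > 0]: now 4*log(y) - 3*log(y - 4) + ∫(3*y**2*sin(y**3 - 3)) dy + ∫(2/(y**2 + 1)) dy + ∫(-6*exp(-2*y)) dy.
Step 5. Evaluate the standard form: now 4*log(y) - 3*log(y - 4) + 2*atan(y) + ∫(3*y**2*sin(y**3 - 3)) dy + ∫(-6*exp(-2*y)) dy.
Step 6. Substitute u = y**3 - 3, turning ∫(3*y**2*sin(y**3 - 3)) dy into ∫(sin(u)) du: now 4*log(y) - 3*log(y - 4) + 2*atan(y) + ∫(-6*exp(-2*y)) dy + ∫(sin(u)) du.
Step 7. Evaluate the standard form: now 4*log(y) - 3*log(y - 4) - cos(u) + 2*atan(y) + ∫(-6*exp(-2*y)) dy.
Step 8. Substitute back u = y**3 - 3: now 4*log(y) - 3*log(y - 4) - cos(y**3 - 3) + 2*atan(y) + ∫(-6*exp(-2*y)) dy.
Step 9. Evaluate the standard form: now 4*log(y) - 3*log(y - 4) - cos(y**3 - 3) + 2*atan(y) + 3*exp(-2*y).
Answer: 4*log(y) - 3*log(y - 4) - cos(y**3 - 3) + 2*atan(y) + 3*exp(-2*y).


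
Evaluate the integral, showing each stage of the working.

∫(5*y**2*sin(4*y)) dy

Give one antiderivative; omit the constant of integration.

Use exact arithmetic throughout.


Step 1. Integrate ∫(5*y**2*sin(4*y)) dy by parts with u = y**2, dv = (5*sin(4*y)) dy, so v = -5*cos(4*y)/4: now -5*y**2*cos(4*y)/4 + ∫(5*y*cos(4*y)/2) dy.
Step 2. Integrate ∫(5*y*cos(4*y)/2) dy by parts with u = y, dv = (5*cos(4*y)/2) dy, so v = 5*sin(4*y)/8: now -5*y**2*cos(4*y)/4 + 5*y*sin(4*y)/8 + ∫(-5*sin(4*y)/8) dy.
Step 3. Evaluate the standard form: now -5*y**2*cos(4*y)/4 + 5*y*sin(4*y)/8 + 5*cos(4*y)/32.
Answer: -5*y**2*cos(4*y)/4 + 5*y*sin(4*y)/8 + 5*cos(4*y)/32.


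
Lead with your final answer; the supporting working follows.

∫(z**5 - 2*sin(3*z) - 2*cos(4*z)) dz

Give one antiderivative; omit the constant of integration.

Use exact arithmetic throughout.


The answer is z**6/6 - sin(4*z)/2 + 2*cos(3*z)/3.
Step 1. Rewrite: now ∫(z**5) dz + ∫(-2*sin(3*z)) dz + ∫(-2*cos(4*z)) dz.
Step 2. Evaluate the standard form: now z**6/6 + ∫(-2*sin(3*z)) dz + ∫(-2*cos(4*z)) dz.
Step 3. Evaluate the standard form: now z**6/6 - sin(4*z)/2 + ∫(-2*sin(3*z)) dz.
Step 4. Evaluate the standard form: now z**6/6 - sin(4*z)/2 + 2*cos(3*z)/3.
Answer: z**6/6 - sin(4*z)/2 + 2*cos(3*z)/3.


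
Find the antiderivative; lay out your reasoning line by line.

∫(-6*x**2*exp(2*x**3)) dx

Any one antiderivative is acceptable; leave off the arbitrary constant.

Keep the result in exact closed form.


Step 1. Substitute u = x**3, turning ∫(-6*x**2*exp(2*x**3)) dx into ∫(-2*exp(2*u)) du: now ∫(-2*exp(2*u)) du.
Step 2. Evaluate the standard form: now -exp(2*u).
Step 3. Substitute back u = x**3: now -exp(2*x**3).
Answer: -exp(2*x**3).


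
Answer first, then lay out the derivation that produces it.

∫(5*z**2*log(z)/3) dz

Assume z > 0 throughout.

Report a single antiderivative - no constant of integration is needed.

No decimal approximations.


The answer is 5*z**3*log(z)/9 - 5*z**3/27.
Step 1. Integrate ∫(5*z**2*log(z)/3) dz by parts with u = log(z), dv = (5*z**2/3) dz, so v = 5*z**3/9 [assuming z > 0]: now 5*z**3*log(z)/9 + ∫(-5*z**2/9) dz.
Step 2. Evaluate the standard form: now 5*z**3*log(z)/9 - 5*z**3/27.
Answer: 5*z**3*log(z)/9 - 5*z**3/27.


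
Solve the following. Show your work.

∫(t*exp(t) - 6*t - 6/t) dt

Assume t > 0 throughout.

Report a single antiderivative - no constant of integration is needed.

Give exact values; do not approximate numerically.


Step 1. Rewrite: now ∫(-6/t) dt + ∫(-6*t) dt + ∫(t*exp(t)) dt.
Step 2. Evaluate the standard form: now -3*t**2 + ∫(-6/t) dt + ∫(t*exp(t)) dt.
Step 3. Evaluate the standard form [assuming t > 0]: now -3*t**2 - 6*log(t) + ∫(t*exp(t)) dt.
Step 4. Integrate ∫(t*exp(t)) dt by parts with u = t, dv = (exp(t)) dt, so v = exp(t): now -3*t**2 + t*exp(t) - 6*log(t) + ∫(-exp(t)) dt.
Step 5. Evaluate the standard form: now -3*t**2 + t*exp(t) - exp(t) - 6*log(t).
Answer: -3*t**2 + t*exp(t) - exp(t) - 6*log(t).


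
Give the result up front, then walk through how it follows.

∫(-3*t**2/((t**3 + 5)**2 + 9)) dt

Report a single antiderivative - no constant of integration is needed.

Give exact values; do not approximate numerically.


The answer is -atan(t**3/3 + 5/3)/3.
Step 1. Substitute u = t**3 + 5, turning ∫(-3*t**2/((t**3 + 5)**2 + 9)) dt into ∫(-1/(u**2 + 9)) du: now ∫(-1/(u**2 + 9)) du.
Step 2. Evaluate the standard form: now -atan(u/3)/3.
Step 3. Substitute back u = t**3 + 5: now -atan(t**3/3 + 5/3)/3.
Answer: -atan(t**3/3 + 5/3)/3.


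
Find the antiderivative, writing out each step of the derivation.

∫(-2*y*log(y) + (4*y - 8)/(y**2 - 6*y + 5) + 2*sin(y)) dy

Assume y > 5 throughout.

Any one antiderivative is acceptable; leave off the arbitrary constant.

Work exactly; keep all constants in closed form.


Step 1. Rewrite: now ∫(-2*y*log(y)) dy + ∫((4*y - 8)/(y**2 - 6*y + 5)) dy + ∫(2*sin(y)) dy.
Step 2. Integrate ∫(-2*y*log(y)) dy by parts with u = log(y), dv = (-2*y) dy, so v = -y**2 [assuming y > 0]: now -y**2*log(y) + ∫(y) dy + ∫((4*y - 8)/(y**2 - 6*y + 5)) dy + ∫(2*sin(y)) dy.
Step 3. Evaluate the standard form: now -y**2*log(y) + y**2/2 + ∫((4*y - 8)/(y**2 - 6*y + 5)) dy + ∫(2*sin(y)) dy.
Step 4. Evaluate the standard form: now -y**2*log(y) + y**2/2 - 2*cos(y) + ∫((4*y - 8)/(y**2 - 6*y + 5)) dy.
Step 5. Decompose ∫((4*y - 8)/(y**2 - 6*y + 5)) dy by partial fractions, (4*y - 8)/(y**2 - 6*y + 5) = 1/(y - 1) + 3/(y - 5): now -y**2*log(y) + y**2/2 - 2*cos(y) + ∫(3/(y - 5)) dy + ∫(1/(y - 1)) dy.
Step 6. Evaluate the standard form [assuming y > 1]: now -y**2*log(y) + y**2/2 + log(y - 1) - 2*cos(y) + ∫(3/(y - 5)) dy.
Step 7. Evaluate the standard form [assuming y > 5]: now -y**2*log(y) + y**2/2 + 3*log(y - 5) + log(y - 1) - 2*cos(y).
Answer: -y**2*log(y) + y**2/2 + 3*log(y - 5) + log(y - 1) - 2*cos(y).


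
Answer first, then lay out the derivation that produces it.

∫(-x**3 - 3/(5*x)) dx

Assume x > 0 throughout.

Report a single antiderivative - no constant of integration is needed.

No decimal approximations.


The answer is -x**4/4 - 3*log(x)/5.
Step 1. Rewrite: now ∫(-3/(5*x)) dx + ∫(-x**3) dx.
Step 2. Evaluate the standard form: now -x**4/4 + ∫(-3/(5*x)) dx.
Step 3. Evaluate the standard form [assuming x > 0]: now -x**4/4 - 3*log(x)/5.
Answer: -x**4/4 - 3*log(x)/5.


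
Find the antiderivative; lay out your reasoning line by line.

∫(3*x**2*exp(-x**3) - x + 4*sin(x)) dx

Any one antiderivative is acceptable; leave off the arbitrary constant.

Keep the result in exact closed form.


Step 1. Rewrite: now ∫(-x) dx + ∫(3*x**2*exp(-x**3)) dx + ∫(4*sin(x)) dx.
Step 2. Substitute u = x**3, turning ∫(3*x**2*exp(-x**3)) dx into ∫(exp(-u)) du: now ∫(-x) dx + ∫(exp(-u)) du + ∫(4*sin(x)) dx.
Step 3. Evaluate the standard form: now ∫(-x) dx + ∫(4*sin(x)) dx - exp(-u).
Step 4. Substitute back u = x**3: now ∫(-x) dx + ∫(4*sin(x)) dx - exp(-x**3).
Step 5. Evaluate the standard form: now -4*cos(x) + ∫(-x) dx - exp(-x**3).
Step 6. Evaluate the standard form: now -x**2/2 - 4*cos(x) - exp(-x**3).
Answer: -x**2/2 - 4*cos(x) - exp(-x**3).


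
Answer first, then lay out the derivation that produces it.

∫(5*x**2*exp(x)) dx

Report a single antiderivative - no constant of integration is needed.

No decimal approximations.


The answer is 5*x**2*exp(x) - 10*x*exp(x) + 10*exp(x).
Step 1. Integrate ∫(5*x**2*exp(x)) dx by parts with u = x**2, dv = (5*exp(x)) dx, so v = 5*exp(x): now 5*x**2*exp(x) + ∫(-10*x*exp(x)) dx.
Step 2. Integrate ∫(-10*x*exp(x)) dx by parts with u = x, dv = (-10*exp(x)) dx, so v = -10*exp(x): now 5*x**2*exp(x) - 10*x*exp(x) + ∫(10*exp(x)) dx.
Step 3. Evaluate the standard form: now 5*x**2*exp(x) - 10*x*exp(x) + 10*exp(x).
Answer: 5*x**2*exp(x) - 10*x*exp(x) + 10*exp(x).


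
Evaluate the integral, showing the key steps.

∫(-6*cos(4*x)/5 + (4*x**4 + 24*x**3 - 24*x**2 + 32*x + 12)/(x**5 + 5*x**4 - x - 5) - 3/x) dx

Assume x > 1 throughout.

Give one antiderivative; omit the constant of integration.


Step 1. Rewrite: now ∫(-3/x) dx + ∫((4*x**4 + 24*x**3 - 24*x**2 + 32*x + 12)/(x**5 + 5*x**4 - x - 5)) dx + ∫(-6*cos(4*x)/5) dx.
Step 2. Evaluate the standard form: now -3*sin(4*x)/10 + ∫(-3/x) dx + ∫((4*x**4 + 24*x**3 - 24*x**2 + 32*x + 12)/(x**5 + 5*x**4 - x - 5)) dx.
Step 3. Evaluate the standard form [assuming x > 0]: now -3*log(x) - 3*sin(4*x)/10 + ∫((4*x**4 + 24*x**3 - 24*x**2 + 32*x + 12)/(x**5 + 5*x**4 - x - 5)) dx.
Step 4. Decompose ∫((4*x**4 + 24*x**3 - 24*x**2 + 32*x + 12)/(x**5 + 5*x**4 - x - 5)) dx by partial fractions, (4*x**4 + 24*x**3 - 24*x**2 + 32*x + 12)/(x**5 + 5*x**4 - x - 5) = -4/(x**2 + 1) - 2/(x + 5) + 4/(x + 1) + 2/(x - 1): now -3*log(x) - 3*sin(4*x)/10 + ∫(2/(x - 1)) dx + ∫(4/(x + 1)) dx + ∫(-2/(x + 5)) dx + ∫(-4/(x**2 + 1)) dx.
Step 5. Evaluate the standard form [assuming x > 1]: now -3*log(x) + 2*log(x - 1) - 3*sin(4*x)/10 + ∫(4/(x + 1)) dx + ∫(-2/(x + 5)) dx + ∫(-4/(x**2 + 1)) dx.
Step 6. Evaluate the standard form [assuming x > -1]: now -3*log(x) + 2*log(x - 1) + 4*log(x + 1) - 3*sin(4*x)/10 + ∫(-2/(x + 5)) dx + ∫(-4/(x**2 + 1)) dx.
Step 7. Evaluate the standard form [assuming x > -5]: now -3*log(x) + 2*log(x - 1) + 4*log(x + 1) - 2*log(x + 5) - 3*sin(4*x)/10 + ∫(-4/(x**2 + 1)) dx.
Step 8. Evaluate the standard form: now -3*log(x) + 2*log(x - 1) + 4*log(x + 1) - 2*log(x + 5) - 3*sin(4*x)/10 - 4*atan(x).
Answer: -3*log(x) + 2*log(x - 1) + 4*log(x + 1) - 2*log(x + 5) - 3*sin(4*x)/10 - 4*atan(x).


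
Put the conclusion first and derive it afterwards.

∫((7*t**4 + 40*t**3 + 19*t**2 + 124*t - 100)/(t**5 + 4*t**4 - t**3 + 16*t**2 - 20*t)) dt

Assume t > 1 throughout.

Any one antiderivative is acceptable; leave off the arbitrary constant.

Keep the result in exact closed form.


The answer is 5*log(t) + 3*log(t - 1) - log(t + 5) + 2*atan(t/2).
Step 1. Decompose ∫((7*t**4 + 40*t**3 + 19*t**2 + 124*t - 100)/(t**5 + 4*t**4 - t**3 + 16*t**2 - 20*t)) dt by partial fractions, (7*t**4 + 40*t**3 + 19*t**2 + 124*t - 100)/(t**5 + 4*t**4 - t**3 + 16*t**2 - 20*t) = 4/(t**2 + 4) - 1/(t + 5) + 3/(t - 1) + 5/t: now ∫(5/t) dt + ∫(3/(t - 1)) dt + ∫(-1/(t + 5)) dt + ∫(4/(t**2 + 4)) dt.
Step 2. Evaluate the standard form [assuming t > -5]: now -log(t + 5) + ∫(5/t) dt + ∫(3/(t - 1)) dt + ∫(4/(t**2 + 4)) dt.
Step 3. Evaluate the standard form [assuming t > 0]: now 5*log(t) - log(t + 5) + ∫(3/(t - 1)) dt + ∫(4/(t**2 + 4)) dt.
Step 4. Evaluate the standard form [assuming t > 1]: now 5*log(t) + 3*log(t - 1) - log(t + 5) + ∫(4/(t**2 + 4)) dt.
Step 5. Evaluate the standard form: now 5*log(t) + 3*log(t - 1) - log(t + 5) + 2*atan(t/2).
Answer: 5*log(t) + 3*log(t - 1) - log(t + 5) + 2*atan(t/2).


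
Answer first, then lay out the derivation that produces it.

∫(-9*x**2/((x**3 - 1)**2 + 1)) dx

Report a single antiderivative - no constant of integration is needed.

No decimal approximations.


The answer is -3*atan(x**3 - 1).
Step 1. Substitute u = x**3 - 1, turning ∫(-9*x**2/((x**3 - 1)**2 + 1)) dx into ∫(-3/(u**2 + 1)) du: now ∫(-3/(u**2 + 1)) du.
Step 2. Evaluate the standard form: now -3*atan(u).
Step 3. Substitute back u = x**3 - 1: now -3*atan(x**3 - 1).
Answer: -3*atan(x**3 - 1).


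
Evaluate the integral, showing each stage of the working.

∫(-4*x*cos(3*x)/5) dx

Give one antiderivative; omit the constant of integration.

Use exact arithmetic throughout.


Step 1. Integrate ∫(-4*x*cos(3*x)/5) dx by parts with u = x, dv = (-4*cos(3*x)/5) dx, so v = -4*sin(3*x)/15: now -4*x*sin(3*x)/15 + ∫(4*sin(3*x)/15) dx.
Step 2. Evaluate the standard form: now -4*x*sin(3*x)/15 - 4*cos(3*x)/45.
Answer: -4*x*sin(3*x)/15 - 4*cos(3*x)/45.


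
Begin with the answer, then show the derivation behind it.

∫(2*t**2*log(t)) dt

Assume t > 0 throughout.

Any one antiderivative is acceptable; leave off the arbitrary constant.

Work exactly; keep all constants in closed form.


The answer is 2*t**3*log(t)/3 - 2*t**3/9.
Step 1. Integrate ∫(2*t**2*log(t)) dt by parts with u = log(t), dv = (2*t**2) dt, so v = 2*t**3/3 [assuming t > 0]: now 2*t**3*log(t)/3 + ∫(-2*t**2/3) dt.
Step 2. Evaluate the standard form: now 2*t**3*log(t)/3 - 2*t**3/9.
Answer: 2*t**3*log(t)/3 - 2*t**3/9.


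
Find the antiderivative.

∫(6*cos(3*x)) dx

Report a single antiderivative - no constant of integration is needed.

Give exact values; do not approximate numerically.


Answer: 2*sin(3*x).


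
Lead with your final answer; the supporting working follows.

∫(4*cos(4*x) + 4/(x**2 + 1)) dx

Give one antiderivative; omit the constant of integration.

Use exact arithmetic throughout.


The answer is sin(4*x) + 4*atan(x).
Step 1. Rewrite: now ∫(4/(x**2 + 1)) dx + ∫(4*cos(4*x)) dx.
Step 2. Evaluate the standard form: now 4*atan(x) + ∫(4*cos(4*x)) dx.
Step 3. Evaluate the standard form: now sin(4*x) + 4*atan(x).
Answer: sin(4*x) + 4*atan(x).


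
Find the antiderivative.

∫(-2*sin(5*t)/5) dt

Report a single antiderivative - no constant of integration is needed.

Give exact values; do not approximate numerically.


Answer: 2*cos(5*t)/25.
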